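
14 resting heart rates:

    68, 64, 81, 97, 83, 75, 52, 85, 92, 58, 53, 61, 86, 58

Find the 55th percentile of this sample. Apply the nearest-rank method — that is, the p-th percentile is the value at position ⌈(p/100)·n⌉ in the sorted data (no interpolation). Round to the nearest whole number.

Sorted: 52, 53, 58, 58, 61, 64, 68, 75, 81, 83, 85, 86, 92, 97.
n = 14.
Position = ⌈55/100 · 14⌉ = ⌈7.7⌉ = 8.
The value at rank 8 is 75.

75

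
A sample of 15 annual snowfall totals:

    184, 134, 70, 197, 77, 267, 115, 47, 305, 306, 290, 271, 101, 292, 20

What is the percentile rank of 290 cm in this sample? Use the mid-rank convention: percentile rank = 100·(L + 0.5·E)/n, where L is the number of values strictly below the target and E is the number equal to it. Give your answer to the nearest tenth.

Sorted: 20, 47, 70, 77, 101, 115, 134, 184, 197, 267, 271, 290, 292, 305, 306.
Count below 290: L = 11; count equal: E = 1; n = 15.
Percentile rank = 100·(11 + 0.5·1)/15 = 100·11.5/15 = 76.67.

76.7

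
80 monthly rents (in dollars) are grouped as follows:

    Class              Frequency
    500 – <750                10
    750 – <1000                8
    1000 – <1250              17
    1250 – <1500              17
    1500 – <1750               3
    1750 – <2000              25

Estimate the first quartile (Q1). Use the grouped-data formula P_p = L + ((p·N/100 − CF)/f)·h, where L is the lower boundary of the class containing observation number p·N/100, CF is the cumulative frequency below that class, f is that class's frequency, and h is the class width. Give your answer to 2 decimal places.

1029.41

N = 80; target position k = 25/100 · 80 = 20.
Cumulative frequencies: 10, 18, 35, 52, 55, 80.
Observation 20 falls in the class 1000 – <1250.
L = 1000, CF = 18, f = 17, h = 250.
P25 = 1000 + ((20 − 18)/17)·250 = 1000 + 29.4118 = 1029.41.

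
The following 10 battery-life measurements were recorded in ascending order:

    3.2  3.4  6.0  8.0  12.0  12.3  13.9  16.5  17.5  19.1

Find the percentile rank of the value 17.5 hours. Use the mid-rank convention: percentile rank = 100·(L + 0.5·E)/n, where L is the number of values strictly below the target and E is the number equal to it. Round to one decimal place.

85.0

Count below 17.5: L = 8; count equal: E = 1; n = 10.
Percentile rank = 100·(8 + 0.5·1)/10 = 100·8.5/10 = 85.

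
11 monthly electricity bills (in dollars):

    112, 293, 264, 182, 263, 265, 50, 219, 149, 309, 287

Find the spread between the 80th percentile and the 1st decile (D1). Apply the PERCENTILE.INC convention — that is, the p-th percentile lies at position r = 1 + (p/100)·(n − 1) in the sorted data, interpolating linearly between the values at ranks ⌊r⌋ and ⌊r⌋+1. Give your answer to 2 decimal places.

Sorted: 50, 112, 149, 182, 219, 263, 264, 265, 287, 293, 309.
n = 11.
P10: r = 2 (integer) → 112.
P80: r = 9 (integer) → 287.
Difference: 287 − 112 = 175.

175.00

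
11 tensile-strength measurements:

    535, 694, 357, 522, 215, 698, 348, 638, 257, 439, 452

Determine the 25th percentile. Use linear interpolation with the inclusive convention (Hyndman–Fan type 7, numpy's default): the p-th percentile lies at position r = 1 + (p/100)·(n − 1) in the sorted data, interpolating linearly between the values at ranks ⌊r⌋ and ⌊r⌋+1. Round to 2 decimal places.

Sorted: 215, 257, 348, 357, 439, 452, 522, 535, 638, 694, 698.
n = 11.
r = 1 + (25/100)·(11 − 1) = 1 + 2.5 = 3.5.
Rank 3 is 348 and rank 4 is 357.
Interpolate: 348 + 0.5·(357 − 348) = 348 + 0.5·9 = 352.5.

352.50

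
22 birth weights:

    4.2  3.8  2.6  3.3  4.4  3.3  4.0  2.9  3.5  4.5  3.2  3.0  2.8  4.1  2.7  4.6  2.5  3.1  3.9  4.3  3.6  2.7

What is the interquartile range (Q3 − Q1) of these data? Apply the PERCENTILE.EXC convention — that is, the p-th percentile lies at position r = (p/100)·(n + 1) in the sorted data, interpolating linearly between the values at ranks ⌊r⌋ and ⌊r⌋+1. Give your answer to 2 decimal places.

1.25

Sorted: 2.5, 2.6, 2.7, 2.7, 2.8, 2.9, 3.0, 3.1, 3.2, 3.3, 3.3, 3.5, 3.6, 3.8, 3.9, 4.0, 4.1, 4.2, 4.3, 4.4, 4.5, 4.6.
n = 22.
P25: r = 5.75; ranks 5–6 are 2.8, 2.9; interpolating gives 2.875.
P75: r = 17.25; ranks 17–18 are 4.1, 4.2; interpolating gives 4.125.
Difference: 4.125 − 2.875 = 1.25.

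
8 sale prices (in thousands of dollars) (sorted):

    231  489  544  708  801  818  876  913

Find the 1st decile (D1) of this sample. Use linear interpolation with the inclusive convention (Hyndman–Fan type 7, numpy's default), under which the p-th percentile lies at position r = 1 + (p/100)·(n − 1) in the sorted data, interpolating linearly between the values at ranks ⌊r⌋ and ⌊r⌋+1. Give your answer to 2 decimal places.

n = 8.
r = 1 + (10/100)·(8 − 1) = 1 + 0.7 = 1.7.
Rank 1 is 231 and rank 2 is 489.
Interpolate: 231 + 0.7·(489 − 231) = 231 + 0.7·258 = 411.6.

411.60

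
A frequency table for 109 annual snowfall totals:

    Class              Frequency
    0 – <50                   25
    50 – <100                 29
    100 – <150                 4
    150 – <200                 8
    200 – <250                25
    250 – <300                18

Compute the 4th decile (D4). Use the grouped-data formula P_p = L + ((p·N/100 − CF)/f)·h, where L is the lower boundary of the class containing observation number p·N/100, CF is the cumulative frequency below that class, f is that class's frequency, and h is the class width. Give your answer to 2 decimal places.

N = 109; target position k = 40/100 · 109 = 43.6.
Cumulative frequencies: 25, 54, 58, 66, 91, 109.
Observation 43.6 falls in the class 50 – <100.
L = 50, CF = 25, f = 29, h = 50.
P40 = 50 + ((43.6 − 25)/29)·50 = 50 + 32.069 = 82.069.

82.07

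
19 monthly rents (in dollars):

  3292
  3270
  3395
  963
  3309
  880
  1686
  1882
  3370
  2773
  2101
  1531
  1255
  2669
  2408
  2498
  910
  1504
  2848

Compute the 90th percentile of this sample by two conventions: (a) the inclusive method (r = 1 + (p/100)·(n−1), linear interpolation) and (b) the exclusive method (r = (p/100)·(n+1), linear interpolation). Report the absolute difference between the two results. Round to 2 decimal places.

48.80

Sorted: 880, 910, 963, 1255, 1504, 1531, 1686, 1882, 2101, 2408, 2498, 2669, 2773, 2848, 3270, 3292, 3309, 3370, 3395.
n = 19.
(a) r = 17.2; between ranks 17 (3309) and 18 (3370): 3321.2.
(b) r = 18 → value at rank 18 = 3370.
|3321.2 − 3370| = 48.8.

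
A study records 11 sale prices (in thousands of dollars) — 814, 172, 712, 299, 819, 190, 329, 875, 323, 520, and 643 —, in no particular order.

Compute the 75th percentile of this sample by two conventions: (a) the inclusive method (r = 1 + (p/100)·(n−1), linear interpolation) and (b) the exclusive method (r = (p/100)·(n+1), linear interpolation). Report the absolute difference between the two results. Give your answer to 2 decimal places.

Sorted: 172, 190, 299, 323, 329, 520, 643, 712, 814, 819, 875.
n = 11.
(a) r = 8.5; between ranks 8 (712) and 9 (814): 763.
(b) r = 9 → value at rank 9 = 814.
|763 − 814| = 51.

51.00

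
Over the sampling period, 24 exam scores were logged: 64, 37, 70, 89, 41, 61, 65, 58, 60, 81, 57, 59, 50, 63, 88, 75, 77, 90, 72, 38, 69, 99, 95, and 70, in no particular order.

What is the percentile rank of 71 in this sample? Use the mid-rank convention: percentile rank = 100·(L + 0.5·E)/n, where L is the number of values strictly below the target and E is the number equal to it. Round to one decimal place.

62.5

Sorted: 37, 38, 41, 50, 57, 58, 59, 60, 61, 63, 64, 65, 69, 70, 70, 72, 75, 77, 81, 88, 89, 90, 95, 99.
Count below 71: L = 15; count equal: E = 0; n = 24.
Percentile rank = 100·(15 + 0.5·0)/24 = 100·15/24 = 62.5.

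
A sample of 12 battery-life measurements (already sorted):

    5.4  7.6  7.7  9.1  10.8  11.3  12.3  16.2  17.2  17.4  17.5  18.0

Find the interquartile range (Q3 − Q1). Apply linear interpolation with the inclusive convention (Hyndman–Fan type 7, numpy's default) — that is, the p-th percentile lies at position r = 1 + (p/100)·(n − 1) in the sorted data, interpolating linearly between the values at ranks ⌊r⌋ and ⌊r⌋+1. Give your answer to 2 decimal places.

n = 12.
P25: r = 3.75; ranks 3–4 are 7.7, 9.1; interpolating gives 8.75.
P75: r = 9.25; ranks 9–10 are 17.2, 17.4; interpolating gives 17.25.
Difference: 17.25 − 8.75 = 8.5.

8.50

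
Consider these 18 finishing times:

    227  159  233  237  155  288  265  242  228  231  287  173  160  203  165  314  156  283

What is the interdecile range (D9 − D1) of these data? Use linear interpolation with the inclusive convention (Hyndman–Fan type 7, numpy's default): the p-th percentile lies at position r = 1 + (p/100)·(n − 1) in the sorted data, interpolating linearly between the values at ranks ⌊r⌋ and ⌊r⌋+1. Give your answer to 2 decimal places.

129.20

Sorted: 155, 156, 159, 160, 165, 173, 203, 227, 228, 231, 233, 237, 242, 265, 283, 287, 288, 314.
n = 18.
P10: r = 2.7; ranks 2–3 are 156, 159; interpolating gives 158.1.
P90: r = 16.3; ranks 16–17 are 287, 288; interpolating gives 287.3.
Difference: 287.3 − 158.1 = 129.2.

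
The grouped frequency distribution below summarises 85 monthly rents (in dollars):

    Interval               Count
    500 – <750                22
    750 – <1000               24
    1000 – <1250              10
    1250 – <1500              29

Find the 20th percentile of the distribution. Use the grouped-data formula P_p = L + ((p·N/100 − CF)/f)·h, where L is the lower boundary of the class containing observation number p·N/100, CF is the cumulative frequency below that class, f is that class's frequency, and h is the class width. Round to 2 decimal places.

N = 85; target position k = 20/100 · 85 = 17.
Cumulative frequencies: 22, 46, 56, 85.
Observation 17 falls in the class 500 – <750.
L = 500, CF = 0, f = 22, h = 250.
P20 = 500 + ((17 − 0)/22)·250 = 500 + 193.182 = 693.182.

693.18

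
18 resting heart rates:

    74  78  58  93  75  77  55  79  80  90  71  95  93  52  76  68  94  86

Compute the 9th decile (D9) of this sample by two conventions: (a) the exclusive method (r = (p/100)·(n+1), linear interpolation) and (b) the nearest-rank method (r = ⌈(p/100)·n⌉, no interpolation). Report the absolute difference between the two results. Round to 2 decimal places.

Sorted: 52, 55, 58, 68, 71, 74, 75, 76, 77, 78, 79, 80, 86, 90, 93, 93, 94, 95.
n = 18.
(a) r = 17.1; between ranks 17 (94) and 18 (95): 94.1.
(b) the nearest-rank method: rank 17 → 94.
|94.1 − 94| = 0.1.

0.10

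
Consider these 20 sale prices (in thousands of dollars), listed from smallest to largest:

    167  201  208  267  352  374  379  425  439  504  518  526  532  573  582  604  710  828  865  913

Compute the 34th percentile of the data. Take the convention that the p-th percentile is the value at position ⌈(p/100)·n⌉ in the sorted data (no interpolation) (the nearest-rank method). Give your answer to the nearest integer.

n = 20.
Position = ⌈34/100 · 20⌉ = ⌈6.8⌉ = 7.
The value at rank 7 is 379.

379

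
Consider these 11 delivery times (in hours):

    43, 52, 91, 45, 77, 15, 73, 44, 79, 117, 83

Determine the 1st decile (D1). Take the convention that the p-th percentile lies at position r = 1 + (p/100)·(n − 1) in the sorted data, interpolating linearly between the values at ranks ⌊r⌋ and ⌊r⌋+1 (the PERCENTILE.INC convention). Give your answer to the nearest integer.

43

Sorted: 15, 43, 44, 45, 52, 73, 77, 79, 83, 91, 117.
n = 11.
r = 1 + (10/100)·(11 − 1) = 1 + 1 = 2.
r is an integer, so P10 is the value at rank 2: 43.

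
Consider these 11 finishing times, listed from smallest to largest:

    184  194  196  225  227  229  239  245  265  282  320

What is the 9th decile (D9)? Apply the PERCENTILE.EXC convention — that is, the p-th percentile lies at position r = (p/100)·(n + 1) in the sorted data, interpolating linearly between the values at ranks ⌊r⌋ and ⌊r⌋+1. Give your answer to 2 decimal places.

312.40

n = 11.
r = (90/100)·(11 + 1) = 10.8.
Rank 10 is 282 and rank 11 is 320.
Interpolate: 282 + 0.8·(320 − 282) = 282 + 0.8·38 = 312.4.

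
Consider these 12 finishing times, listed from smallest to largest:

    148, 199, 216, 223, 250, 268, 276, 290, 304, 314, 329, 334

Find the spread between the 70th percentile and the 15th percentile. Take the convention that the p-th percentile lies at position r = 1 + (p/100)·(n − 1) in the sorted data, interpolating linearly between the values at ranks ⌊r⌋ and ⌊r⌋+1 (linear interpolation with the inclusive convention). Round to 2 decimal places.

n = 12.
P15: r = 2.65; ranks 2–3 are 199, 216; interpolating gives 210.05.
P70: r = 8.7; ranks 8–9 are 290, 304; interpolating gives 299.8.
Difference: 299.8 − 210.05 = 89.75.

89.75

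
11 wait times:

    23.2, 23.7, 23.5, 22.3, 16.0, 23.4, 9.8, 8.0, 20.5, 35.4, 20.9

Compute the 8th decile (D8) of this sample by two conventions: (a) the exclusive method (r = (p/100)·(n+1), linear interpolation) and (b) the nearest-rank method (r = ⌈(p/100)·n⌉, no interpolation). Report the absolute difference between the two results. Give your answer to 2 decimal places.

0.12

Sorted: 8.0, 9.8, 16.0, 20.5, 20.9, 22.3, 23.2, 23.4, 23.5, 23.7, 35.4.
n = 11.
(a) r = 9.6; between ranks 9 (23.5) and 10 (23.7): 23.62.
(b) the nearest-rank method: rank 9 → 23.5.
|23.62 − 23.5| = 0.12.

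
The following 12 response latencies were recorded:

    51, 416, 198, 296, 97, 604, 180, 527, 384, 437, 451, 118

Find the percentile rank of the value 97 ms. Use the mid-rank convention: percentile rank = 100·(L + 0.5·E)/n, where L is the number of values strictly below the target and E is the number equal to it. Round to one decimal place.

Sorted: 51, 97, 118, 180, 198, 296, 384, 416, 437, 451, 527, 604.
Count below 97: L = 1; count equal: E = 1; n = 12.
Percentile rank = 100·(1 + 0.5·1)/12 = 100·1.5/12 = 12.5.

12.5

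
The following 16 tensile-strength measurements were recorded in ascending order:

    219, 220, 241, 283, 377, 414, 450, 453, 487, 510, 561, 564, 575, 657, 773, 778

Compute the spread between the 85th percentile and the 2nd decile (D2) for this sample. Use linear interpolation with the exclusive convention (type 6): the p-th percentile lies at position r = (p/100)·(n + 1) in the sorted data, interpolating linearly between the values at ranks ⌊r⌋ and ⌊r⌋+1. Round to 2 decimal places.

n = 16.
P20: r = 3.4; ranks 3–4 are 241, 283; interpolating gives 257.8.
P85: r = 14.45; ranks 14–15 are 657, 773; interpolating gives 709.2.
Difference: 709.2 − 257.8 = 451.4.

451.40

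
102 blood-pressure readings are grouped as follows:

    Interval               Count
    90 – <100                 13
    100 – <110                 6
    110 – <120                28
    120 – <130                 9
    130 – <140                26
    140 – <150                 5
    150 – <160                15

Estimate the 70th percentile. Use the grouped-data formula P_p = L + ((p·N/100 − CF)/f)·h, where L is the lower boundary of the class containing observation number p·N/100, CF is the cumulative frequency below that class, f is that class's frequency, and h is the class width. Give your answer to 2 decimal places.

N = 102; target position k = 70/100 · 102 = 71.4.
Cumulative frequencies: 13, 19, 47, 56, 82, 87, 102.
Observation 71.4 falls in the class 130 – <140.
L = 130, CF = 56, f = 26, h = 10.
P70 = 130 + ((71.4 − 56)/26)·10 = 130 + 5.92308 = 135.923.

135.92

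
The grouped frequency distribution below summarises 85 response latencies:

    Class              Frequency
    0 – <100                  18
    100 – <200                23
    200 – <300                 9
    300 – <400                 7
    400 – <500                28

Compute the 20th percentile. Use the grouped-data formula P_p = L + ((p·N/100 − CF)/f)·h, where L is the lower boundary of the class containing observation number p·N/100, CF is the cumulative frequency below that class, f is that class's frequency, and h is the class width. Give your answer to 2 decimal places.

94.44

N = 85; target position k = 20/100 · 85 = 17.
Cumulative frequencies: 18, 41, 50, 57, 85.
Observation 17 falls in the class 0 – <100.
L = 0, CF = 0, f = 18, h = 100.
P20 = 0 + ((17 − 0)/18)·100 = 0 + 94.4444 = 94.4444.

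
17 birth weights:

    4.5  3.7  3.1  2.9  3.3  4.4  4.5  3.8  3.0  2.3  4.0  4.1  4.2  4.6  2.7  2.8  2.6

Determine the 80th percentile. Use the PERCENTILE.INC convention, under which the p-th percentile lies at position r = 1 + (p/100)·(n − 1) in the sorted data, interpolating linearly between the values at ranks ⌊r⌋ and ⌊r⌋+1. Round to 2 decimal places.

4.36

Sorted: 2.3, 2.6, 2.7, 2.8, 2.9, 3.0, 3.1, 3.3, 3.7, 3.8, 4.0, 4.1, 4.2, 4.4, 4.5, 4.5, 4.6.
n = 17.
r = 1 + (80/100)·(17 − 1) = 1 + 12.8 = 13.8.
Rank 13 is 4.2 and rank 14 is 4.4.
Interpolate: 4.2 + 0.8·(4.4 − 4.2) = 4.2 + 0.8·0.2 = 4.36.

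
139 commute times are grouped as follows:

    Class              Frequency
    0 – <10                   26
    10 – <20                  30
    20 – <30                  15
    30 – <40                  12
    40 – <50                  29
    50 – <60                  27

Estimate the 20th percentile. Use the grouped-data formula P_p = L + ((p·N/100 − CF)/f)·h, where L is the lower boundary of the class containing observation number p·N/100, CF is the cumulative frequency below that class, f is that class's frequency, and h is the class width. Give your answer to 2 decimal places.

10.60

N = 139; target position k = 20/100 · 139 = 27.8.
Cumulative frequencies: 26, 56, 71, 83, 112, 139.
Observation 27.8 falls in the class 10 – <20.
L = 10, CF = 26, f = 30, h = 10.
P20 = 10 + ((27.8 − 26)/30)·10 = 10 + 0.6 = 10.6.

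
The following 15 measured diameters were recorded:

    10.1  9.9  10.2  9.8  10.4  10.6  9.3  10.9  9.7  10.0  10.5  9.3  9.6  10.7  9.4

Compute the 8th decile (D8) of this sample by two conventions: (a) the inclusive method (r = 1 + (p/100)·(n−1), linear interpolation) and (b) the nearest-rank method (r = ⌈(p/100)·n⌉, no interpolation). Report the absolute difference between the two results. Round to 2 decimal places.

0.02

Sorted: 9.3, 9.3, 9.4, 9.6, 9.7, 9.8, 9.9, 10.0, 10.1, 10.2, 10.4, 10.5, 10.6, 10.7, 10.9.
n = 15.
(a) r = 12.2; between ranks 12 (10.5) and 13 (10.6): 10.52.
(b) the nearest-rank method: rank 12 → 10.5.
|10.52 − 10.5| = 0.02.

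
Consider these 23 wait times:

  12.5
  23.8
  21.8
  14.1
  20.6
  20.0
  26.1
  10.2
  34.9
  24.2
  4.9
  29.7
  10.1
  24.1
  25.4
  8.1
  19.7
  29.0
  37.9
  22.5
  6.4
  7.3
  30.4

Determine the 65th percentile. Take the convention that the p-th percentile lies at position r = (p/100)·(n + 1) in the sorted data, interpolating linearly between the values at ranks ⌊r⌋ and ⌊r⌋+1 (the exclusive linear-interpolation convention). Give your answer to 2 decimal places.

24.16

Sorted: 4.9, 6.4, 7.3, 8.1, 10.1, 10.2, 12.5, 14.1, 19.7, 20.0, 20.6, 21.8, 22.5, 23.8, 24.1, 24.2, 25.4, 26.1, 29.0, 29.7, 30.4, 34.9, 37.9.
n = 23.
r = (65/100)·(23 + 1) = 15.6.
Rank 15 is 24.1 and rank 16 is 24.2.
Interpolate: 24.1 + 0.6·(24.2 − 24.1) = 24.1 + 0.6·0.1 = 24.16.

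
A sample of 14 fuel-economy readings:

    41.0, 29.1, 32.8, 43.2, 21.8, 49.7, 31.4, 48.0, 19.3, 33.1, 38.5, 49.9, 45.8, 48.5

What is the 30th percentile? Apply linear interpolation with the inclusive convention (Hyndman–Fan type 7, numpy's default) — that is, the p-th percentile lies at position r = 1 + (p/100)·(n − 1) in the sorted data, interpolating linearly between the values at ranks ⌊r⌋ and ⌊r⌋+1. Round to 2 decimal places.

32.66

Sorted: 19.3, 21.8, 29.1, 31.4, 32.8, 33.1, 38.5, 41.0, 43.2, 45.8, 48.0, 48.5, 49.7, 49.9.
n = 14.
r = 1 + (30/100)·(14 − 1) = 1 + 3.9 = 4.9.
Rank 4 is 31.4 and rank 5 is 32.8.
Interpolate: 31.4 + 0.9·(32.8 − 31.4) = 31.4 + 0.9·1.4 = 32.66.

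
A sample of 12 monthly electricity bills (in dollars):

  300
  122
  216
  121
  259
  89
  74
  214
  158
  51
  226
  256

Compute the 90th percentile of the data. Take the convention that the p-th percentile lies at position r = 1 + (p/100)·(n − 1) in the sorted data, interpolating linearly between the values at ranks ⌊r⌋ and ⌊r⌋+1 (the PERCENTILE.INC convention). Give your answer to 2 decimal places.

258.70

Sorted: 51, 74, 89, 121, 122, 158, 214, 216, 226, 256, 259, 300.
n = 12.
r = 1 + (90/100)·(12 − 1) = 1 + 9.9 = 10.9.
Rank 10 is 256 and rank 11 is 259.
Interpolate: 256 + 0.9·(259 − 256) = 256 + 0.9·3 = 258.7.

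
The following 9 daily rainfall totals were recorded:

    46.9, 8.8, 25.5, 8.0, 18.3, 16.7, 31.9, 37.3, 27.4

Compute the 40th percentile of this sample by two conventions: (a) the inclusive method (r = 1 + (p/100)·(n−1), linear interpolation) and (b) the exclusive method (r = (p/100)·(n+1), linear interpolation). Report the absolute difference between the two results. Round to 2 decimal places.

1.44

Sorted: 8.0, 8.8, 16.7, 18.3, 25.5, 27.4, 31.9, 37.3, 46.9.
n = 9.
(a) r = 4.2; between ranks 4 (18.3) and 5 (25.5): 19.74.
(b) r = 4 → value at rank 4 = 18.3.
|19.74 − 18.3| = 1.44.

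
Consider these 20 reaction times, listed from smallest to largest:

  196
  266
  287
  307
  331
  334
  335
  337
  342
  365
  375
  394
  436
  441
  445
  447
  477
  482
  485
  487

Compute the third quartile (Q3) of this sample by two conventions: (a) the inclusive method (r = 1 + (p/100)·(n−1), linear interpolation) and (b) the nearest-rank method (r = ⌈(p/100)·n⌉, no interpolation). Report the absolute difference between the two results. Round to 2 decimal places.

n = 20.
(a) r = 15.25; between ranks 15 (445) and 16 (447): 445.5.
(b) the nearest-rank method: rank 15 → 445.
|445.5 − 445| = 0.5.

0.50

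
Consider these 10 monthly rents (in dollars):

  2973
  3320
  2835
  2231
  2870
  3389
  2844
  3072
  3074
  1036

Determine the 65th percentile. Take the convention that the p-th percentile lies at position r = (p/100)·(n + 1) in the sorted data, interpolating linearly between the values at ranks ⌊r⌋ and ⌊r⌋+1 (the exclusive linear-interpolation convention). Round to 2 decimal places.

3072.30

Sorted: 1036, 2231, 2835, 2844, 2870, 2973, 3072, 3074, 3320, 3389.
n = 10.
r = (65/100)·(10 + 1) = 7.15.
Rank 7 is 3072 and rank 8 is 3074.
Interpolate: 3072 + 0.15·(3074 − 3072) = 3072 + 0.15·2 = 3072.3.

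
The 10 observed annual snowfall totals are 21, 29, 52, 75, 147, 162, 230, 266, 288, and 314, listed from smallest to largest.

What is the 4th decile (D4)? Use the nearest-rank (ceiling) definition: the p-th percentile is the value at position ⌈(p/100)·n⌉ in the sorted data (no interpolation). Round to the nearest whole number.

n = 10.
Position = ⌈40/100 · 10⌉ = ⌈4⌉ = 4.
The value at rank 4 is 75.

75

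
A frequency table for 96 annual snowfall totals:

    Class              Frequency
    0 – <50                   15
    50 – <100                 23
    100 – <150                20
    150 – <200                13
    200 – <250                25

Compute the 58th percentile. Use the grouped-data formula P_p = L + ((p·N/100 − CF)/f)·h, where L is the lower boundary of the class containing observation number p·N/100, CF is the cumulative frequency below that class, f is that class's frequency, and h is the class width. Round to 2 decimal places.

144.20

N = 96; target position k = 58/100 · 96 = 55.68.
Cumulative frequencies: 15, 38, 58, 71, 96.
Observation 55.68 falls in the class 100 – <150.
L = 100, CF = 38, f = 20, h = 50.
P58 = 100 + ((55.68 − 38)/20)·50 = 100 + 44.2 = 144.2.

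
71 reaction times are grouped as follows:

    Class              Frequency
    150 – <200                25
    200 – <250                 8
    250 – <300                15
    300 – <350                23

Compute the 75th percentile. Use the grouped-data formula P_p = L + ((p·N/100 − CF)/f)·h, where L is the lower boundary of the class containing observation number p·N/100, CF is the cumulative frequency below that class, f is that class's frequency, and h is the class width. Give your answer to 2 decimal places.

311.41

N = 71; target position k = 75/100 · 71 = 53.25.
Cumulative frequencies: 25, 33, 48, 71.
Observation 53.25 falls in the class 300 – <350.
L = 300, CF = 48, f = 23, h = 50.
P75 = 300 + ((53.25 − 48)/23)·50 = 300 + 11.413 = 311.413.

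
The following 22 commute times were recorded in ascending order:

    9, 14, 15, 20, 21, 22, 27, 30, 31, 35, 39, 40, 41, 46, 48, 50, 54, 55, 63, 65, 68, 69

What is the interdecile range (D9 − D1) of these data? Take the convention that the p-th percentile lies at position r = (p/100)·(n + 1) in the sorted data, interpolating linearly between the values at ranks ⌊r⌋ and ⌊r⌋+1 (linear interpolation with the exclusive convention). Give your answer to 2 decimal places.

52.80

n = 22.
P10: r = 2.3; ranks 2–3 are 14, 15; interpolating gives 14.3.
P90: r = 20.7; ranks 20–21 are 65, 68; interpolating gives 67.1.
Difference: 67.1 − 14.3 = 52.8.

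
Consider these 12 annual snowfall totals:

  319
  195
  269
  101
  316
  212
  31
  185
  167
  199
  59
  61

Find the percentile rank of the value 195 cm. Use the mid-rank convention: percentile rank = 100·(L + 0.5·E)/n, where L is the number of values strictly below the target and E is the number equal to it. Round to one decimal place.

54.2

Sorted: 31, 59, 61, 101, 167, 185, 195, 199, 212, 269, 316, 319.
Count below 195: L = 6; count equal: E = 1; n = 12.
Percentile rank = 100·(6 + 0.5·1)/12 = 100·6.5/12 = 54.17.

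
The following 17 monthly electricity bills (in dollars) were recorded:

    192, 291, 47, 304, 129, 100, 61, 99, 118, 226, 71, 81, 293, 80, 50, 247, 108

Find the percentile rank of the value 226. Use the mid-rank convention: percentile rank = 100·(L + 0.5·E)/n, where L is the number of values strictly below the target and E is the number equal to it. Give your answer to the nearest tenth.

Sorted: 47, 50, 61, 71, 80, 81, 99, 100, 108, 118, 129, 192, 226, 247, 291, 293, 304.
Count below 226: L = 12; count equal: E = 1; n = 17.
Percentile rank = 100·(12 + 0.5·1)/17 = 100·12.5/17 = 73.53.

73.5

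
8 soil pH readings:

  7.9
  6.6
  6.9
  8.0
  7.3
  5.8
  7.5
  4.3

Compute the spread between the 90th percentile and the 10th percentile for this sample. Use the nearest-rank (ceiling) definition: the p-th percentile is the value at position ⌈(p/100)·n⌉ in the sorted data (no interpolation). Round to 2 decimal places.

3.70

Sorted: 4.3, 5.8, 6.6, 6.9, 7.3, 7.5, 7.9, 8.0.
n = 8.
P10: rank ⌈10/100·8⌉ = 1 → 4.3.
P90: rank ⌈90/100·8⌉ = 8 → 8.
Difference: 8 − 4.3 = 3.7.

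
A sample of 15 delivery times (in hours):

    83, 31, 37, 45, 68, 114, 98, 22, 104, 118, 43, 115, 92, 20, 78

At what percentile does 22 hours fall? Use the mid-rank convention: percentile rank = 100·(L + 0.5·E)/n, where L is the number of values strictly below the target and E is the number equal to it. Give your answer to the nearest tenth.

Sorted: 20, 22, 31, 37, 43, 45, 68, 78, 83, 92, 98, 104, 114, 115, 118.
Count below 22: L = 1; count equal: E = 1; n = 15.
Percentile rank = 100·(1 + 0.5·1)/15 = 100·1.5/15 = 10.

10.0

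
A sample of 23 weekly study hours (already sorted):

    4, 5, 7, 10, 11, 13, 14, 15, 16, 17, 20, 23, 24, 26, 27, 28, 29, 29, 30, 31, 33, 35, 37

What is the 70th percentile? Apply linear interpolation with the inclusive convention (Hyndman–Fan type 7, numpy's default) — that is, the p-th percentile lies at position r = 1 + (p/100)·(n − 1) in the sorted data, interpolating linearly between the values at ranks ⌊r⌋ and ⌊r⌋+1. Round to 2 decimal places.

28.40

n = 23.
r = 1 + (70/100)·(23 − 1) = 1 + 15.4 = 16.4.
Rank 16 is 28 and rank 17 is 29.
Interpolate: 28 + 0.4·(29 − 28) = 28 + 0.4·1 = 28.4.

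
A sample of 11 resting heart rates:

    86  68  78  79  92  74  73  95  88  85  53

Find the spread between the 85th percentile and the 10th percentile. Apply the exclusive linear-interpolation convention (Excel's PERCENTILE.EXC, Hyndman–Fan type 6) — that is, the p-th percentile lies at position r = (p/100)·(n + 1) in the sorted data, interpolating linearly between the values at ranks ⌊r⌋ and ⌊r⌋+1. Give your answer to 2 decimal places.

Sorted: 53, 68, 73, 74, 78, 79, 85, 86, 88, 92, 95.
n = 11.
P10: r = 1.2; ranks 1–2 are 53, 68; interpolating gives 56.
P85: r = 10.2; ranks 10–11 are 92, 95; interpolating gives 92.6.
Difference: 92.6 − 56 = 36.6.

36.60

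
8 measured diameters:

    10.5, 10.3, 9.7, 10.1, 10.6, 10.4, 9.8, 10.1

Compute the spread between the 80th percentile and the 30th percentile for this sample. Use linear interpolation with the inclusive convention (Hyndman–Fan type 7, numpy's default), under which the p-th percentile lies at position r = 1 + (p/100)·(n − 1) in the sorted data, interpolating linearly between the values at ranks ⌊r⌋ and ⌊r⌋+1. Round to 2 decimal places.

Sorted: 9.7, 9.8, 10.1, 10.1, 10.3, 10.4, 10.5, 10.6.
n = 8.
P30: r = 3.1; ranks 3–4 are 10.1, 10.1; interpolating gives 10.1.
P80: r = 6.6; ranks 6–7 are 10.4, 10.5; interpolating gives 10.46.
Difference: 10.46 − 10.1 = 0.36.

0.36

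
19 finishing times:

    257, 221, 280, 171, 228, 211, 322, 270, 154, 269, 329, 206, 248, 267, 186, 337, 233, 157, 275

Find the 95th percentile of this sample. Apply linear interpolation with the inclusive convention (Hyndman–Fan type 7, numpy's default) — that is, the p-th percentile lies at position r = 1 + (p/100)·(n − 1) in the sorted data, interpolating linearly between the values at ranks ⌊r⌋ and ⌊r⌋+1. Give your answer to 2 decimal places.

329.80

Sorted: 154, 157, 171, 186, 206, 211, 221, 228, 233, 248, 257, 267, 269, 270, 275, 280, 322, 329, 337.
n = 19.
r = 1 + (95/100)·(19 − 1) = 1 + 17.1 = 18.1.
Rank 18 is 329 and rank 19 is 337.
Interpolate: 329 + 0.1·(337 − 329) = 329 + 0.1·8 = 329.8.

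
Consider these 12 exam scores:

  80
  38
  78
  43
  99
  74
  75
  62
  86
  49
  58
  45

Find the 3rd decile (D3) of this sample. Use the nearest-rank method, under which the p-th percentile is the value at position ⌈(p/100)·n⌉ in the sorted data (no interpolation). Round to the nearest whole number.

Sorted: 38, 43, 45, 49, 58, 62, 74, 75, 78, 80, 86, 99.
n = 12.
Position = ⌈30/100 · 12⌉ = ⌈3.6⌉ = 4.
The value at rank 4 is 49.

49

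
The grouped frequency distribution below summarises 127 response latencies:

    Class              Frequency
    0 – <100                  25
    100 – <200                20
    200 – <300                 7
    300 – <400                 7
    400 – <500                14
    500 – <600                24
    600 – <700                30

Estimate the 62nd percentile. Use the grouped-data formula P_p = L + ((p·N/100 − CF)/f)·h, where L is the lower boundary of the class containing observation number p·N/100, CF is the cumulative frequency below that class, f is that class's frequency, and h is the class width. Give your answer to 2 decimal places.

N = 127; target position k = 62/100 · 127 = 78.74.
Cumulative frequencies: 25, 45, 52, 59, 73, 97, 127.
Observation 78.74 falls in the class 500 – <600.
L = 500, CF = 73, f = 24, h = 100.
P62 = 500 + ((78.74 − 73)/24)·100 = 500 + 23.9167 = 523.917.

523.92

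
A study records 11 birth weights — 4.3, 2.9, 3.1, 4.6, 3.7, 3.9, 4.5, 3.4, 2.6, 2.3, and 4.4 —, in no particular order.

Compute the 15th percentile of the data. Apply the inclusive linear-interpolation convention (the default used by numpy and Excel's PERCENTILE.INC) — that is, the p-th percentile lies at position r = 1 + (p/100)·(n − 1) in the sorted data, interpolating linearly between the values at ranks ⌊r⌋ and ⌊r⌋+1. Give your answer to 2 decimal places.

2.75

Sorted: 2.3, 2.6, 2.9, 3.1, 3.4, 3.7, 3.9, 4.3, 4.4, 4.5, 4.6.
n = 11.
r = 1 + (15/100)·(11 − 1) = 1 + 1.5 = 2.5.
Rank 2 is 2.6 and rank 3 is 2.9.
Interpolate: 2.6 + 0.5·(2.9 − 2.6) = 2.6 + 0.5·0.3 = 2.75.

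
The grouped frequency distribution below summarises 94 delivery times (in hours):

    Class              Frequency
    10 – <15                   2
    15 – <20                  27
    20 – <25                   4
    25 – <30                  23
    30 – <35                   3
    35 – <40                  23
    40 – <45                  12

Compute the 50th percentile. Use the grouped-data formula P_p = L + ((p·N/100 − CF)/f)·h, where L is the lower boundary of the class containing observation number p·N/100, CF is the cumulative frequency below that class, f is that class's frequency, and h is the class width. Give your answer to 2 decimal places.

28.04

N = 94; target position k = 50/100 · 94 = 47.
Cumulative frequencies: 2, 29, 33, 56, 59, 82, 94.
Observation 47 falls in the class 25 – <30.
L = 25, CF = 33, f = 23, h = 5.
P50 = 25 + ((47 − 33)/23)·5 = 25 + 3.04348 = 28.0435.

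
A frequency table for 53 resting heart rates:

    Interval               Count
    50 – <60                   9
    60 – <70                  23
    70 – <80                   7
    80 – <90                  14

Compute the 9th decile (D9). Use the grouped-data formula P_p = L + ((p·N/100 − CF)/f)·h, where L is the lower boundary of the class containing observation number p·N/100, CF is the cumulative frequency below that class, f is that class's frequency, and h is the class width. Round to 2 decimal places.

N = 53; target position k = 90/100 · 53 = 47.7.
Cumulative frequencies: 9, 32, 39, 53.
Observation 47.7 falls in the class 80 – <90.
L = 80, CF = 39, f = 14, h = 10.
P90 = 80 + ((47.7 − 39)/14)·10 = 80 + 6.21429 = 86.2143.

86.21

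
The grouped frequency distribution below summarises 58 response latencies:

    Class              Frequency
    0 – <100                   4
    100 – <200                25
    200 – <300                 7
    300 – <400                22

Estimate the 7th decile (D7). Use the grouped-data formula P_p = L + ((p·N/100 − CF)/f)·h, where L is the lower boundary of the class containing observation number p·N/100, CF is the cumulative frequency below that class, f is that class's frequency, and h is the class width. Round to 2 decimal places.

320.91

N = 58; target position k = 70/100 · 58 = 40.6.
Cumulative frequencies: 4, 29, 36, 58.
Observation 40.6 falls in the class 300 – <400.
L = 300, CF = 36, f = 22, h = 100.
P70 = 300 + ((40.6 − 36)/22)·100 = 300 + 20.9091 = 320.909.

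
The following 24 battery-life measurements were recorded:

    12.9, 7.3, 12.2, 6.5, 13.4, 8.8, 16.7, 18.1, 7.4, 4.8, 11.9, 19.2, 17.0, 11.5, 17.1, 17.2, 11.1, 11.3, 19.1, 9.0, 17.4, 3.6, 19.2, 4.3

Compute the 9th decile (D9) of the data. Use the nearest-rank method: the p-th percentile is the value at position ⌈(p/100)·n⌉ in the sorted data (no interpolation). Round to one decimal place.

19.1

Sorted: 3.6, 4.3, 4.8, 6.5, 7.3, 7.4, 8.8, 9.0, 11.1, 11.3, 11.5, 11.9, 12.2, 12.9, 13.4, 16.7, 17.0, 17.1, 17.2, 17.4, 18.1, 19.1, 19.2, 19.2.
n = 24.
Position = ⌈90/100 · 24⌉ = ⌈21.6⌉ = 22.
The value at rank 22 is 19.1.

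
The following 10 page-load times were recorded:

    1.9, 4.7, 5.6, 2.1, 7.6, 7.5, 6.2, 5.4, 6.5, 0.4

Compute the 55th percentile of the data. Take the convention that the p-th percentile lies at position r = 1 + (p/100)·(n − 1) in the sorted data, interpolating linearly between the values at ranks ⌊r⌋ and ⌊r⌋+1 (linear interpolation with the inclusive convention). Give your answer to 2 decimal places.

5.59

Sorted: 0.4, 1.9, 2.1, 4.7, 5.4, 5.6, 6.2, 6.5, 7.5, 7.6.
n = 10.
r = 1 + (55/100)·(10 − 1) = 1 + 4.95 = 5.95.
Rank 5 is 5.4 and rank 6 is 5.6.
Interpolate: 5.4 + 0.95·(5.6 − 5.4) = 5.4 + 0.95·0.2 = 5.59.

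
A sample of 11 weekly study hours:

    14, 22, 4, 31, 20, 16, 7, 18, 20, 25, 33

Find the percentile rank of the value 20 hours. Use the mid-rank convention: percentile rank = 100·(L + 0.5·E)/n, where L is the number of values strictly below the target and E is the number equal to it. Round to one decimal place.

54.5

Sorted: 4, 7, 14, 16, 18, 20, 20, 22, 25, 31, 33.
Count below 20: L = 5; count equal: E = 2; n = 11.
Percentile rank = 100·(5 + 0.5·2)/11 = 100·6/11 = 54.55.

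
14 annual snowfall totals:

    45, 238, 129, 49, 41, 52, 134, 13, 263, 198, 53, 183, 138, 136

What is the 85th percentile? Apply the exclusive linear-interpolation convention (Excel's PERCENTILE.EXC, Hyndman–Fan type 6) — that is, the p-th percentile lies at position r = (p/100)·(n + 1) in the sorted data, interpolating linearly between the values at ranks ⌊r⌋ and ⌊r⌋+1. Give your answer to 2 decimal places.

Sorted: 13, 41, 45, 49, 52, 53, 129, 134, 136, 138, 183, 198, 238, 263.
n = 14.
r = (85/100)·(14 + 1) = 12.75.
Rank 12 is 198 and rank 13 is 238.
Interpolate: 198 + 0.75·(238 − 198) = 198 + 0.75·40 = 228.

228.00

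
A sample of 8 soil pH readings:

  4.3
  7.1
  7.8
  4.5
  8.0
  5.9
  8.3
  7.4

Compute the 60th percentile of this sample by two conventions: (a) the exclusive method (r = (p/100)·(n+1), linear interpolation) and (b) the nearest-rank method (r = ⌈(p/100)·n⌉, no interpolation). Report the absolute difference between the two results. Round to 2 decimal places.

0.16

Sorted: 4.3, 4.5, 5.9, 7.1, 7.4, 7.8, 8.0, 8.3.
n = 8.
(a) r = 5.4; between ranks 5 (7.4) and 6 (7.8): 7.56.
(b) the nearest-rank method: rank 5 → 7.4.
|7.56 − 7.4| = 0.16.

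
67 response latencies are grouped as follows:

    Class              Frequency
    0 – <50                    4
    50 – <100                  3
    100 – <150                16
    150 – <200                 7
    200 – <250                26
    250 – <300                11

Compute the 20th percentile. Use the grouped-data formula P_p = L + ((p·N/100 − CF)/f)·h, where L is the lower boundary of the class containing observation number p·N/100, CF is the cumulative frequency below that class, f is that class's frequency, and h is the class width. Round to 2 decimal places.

120.00

N = 67; target position k = 20/100 · 67 = 13.4.
Cumulative frequencies: 4, 7, 23, 30, 56, 67.
Observation 13.4 falls in the class 100 – <150.
L = 100, CF = 7, f = 16, h = 50.
P20 = 100 + ((13.4 − 7)/16)·50 = 100 + 20 = 120.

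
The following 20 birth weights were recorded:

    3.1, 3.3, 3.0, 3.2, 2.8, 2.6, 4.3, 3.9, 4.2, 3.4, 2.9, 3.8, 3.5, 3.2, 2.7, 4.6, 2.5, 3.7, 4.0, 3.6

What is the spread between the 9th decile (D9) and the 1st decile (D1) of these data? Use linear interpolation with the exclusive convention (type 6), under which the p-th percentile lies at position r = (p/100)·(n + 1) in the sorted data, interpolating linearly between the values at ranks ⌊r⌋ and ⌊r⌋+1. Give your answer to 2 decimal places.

Sorted: 2.5, 2.6, 2.7, 2.8, 2.9, 3.0, 3.1, 3.2, 3.2, 3.3, 3.4, 3.5, 3.6, 3.7, 3.8, 3.9, 4.0, 4.2, 4.3, 4.6.
n = 20.
P10: r = 2.1; ranks 2–3 are 2.6, 2.7; interpolating gives 2.61.
P90: r = 18.9; ranks 18–19 are 4.2, 4.3; interpolating gives 4.29.
Difference: 4.29 − 2.61 = 1.68.

1.68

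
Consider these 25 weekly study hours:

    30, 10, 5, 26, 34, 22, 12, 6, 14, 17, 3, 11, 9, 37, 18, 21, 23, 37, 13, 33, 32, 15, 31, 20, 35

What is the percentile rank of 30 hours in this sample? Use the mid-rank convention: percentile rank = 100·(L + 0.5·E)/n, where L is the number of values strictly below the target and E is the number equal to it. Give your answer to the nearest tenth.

Sorted: 3, 5, 6, 9, 10, 11, 12, 13, 14, 15, 17, 18, 20, 21, 22, 23, 26, 30, 31, 32, 33, 34, 35, 37, 37.
Count below 30: L = 17; count equal: E = 1; n = 25.
Percentile rank = 100·(17 + 0.5·1)/25 = 100·17.5/25 = 70.

70.0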